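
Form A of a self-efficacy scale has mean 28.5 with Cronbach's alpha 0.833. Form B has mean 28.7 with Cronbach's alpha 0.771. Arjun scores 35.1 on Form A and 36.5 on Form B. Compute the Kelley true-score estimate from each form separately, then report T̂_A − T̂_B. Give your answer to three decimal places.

T̂_A = 0.833(35.1) + 0.167(28.5) = 33.99780
T̂_B = 0.771(36.5) + 0.229(28.7) = 34.71380
T̂_A − T̂_B = -0.71600

-0.716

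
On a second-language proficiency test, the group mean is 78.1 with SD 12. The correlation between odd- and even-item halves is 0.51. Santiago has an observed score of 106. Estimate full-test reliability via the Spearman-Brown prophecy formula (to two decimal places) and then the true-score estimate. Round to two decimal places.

97.07

Spearman-Brown: ρ = 2r/(1 + r) = 2(0.51)/(1 + 0.51) = 1.020/1.51 = 0.6755 → 0.68
T̂ = ρX + (1 − ρ)μ
  = 0.68 × 106 + 0.32 × 78.1
  = 72.08 + 24.992
  = 97.072
  ≈ 97.07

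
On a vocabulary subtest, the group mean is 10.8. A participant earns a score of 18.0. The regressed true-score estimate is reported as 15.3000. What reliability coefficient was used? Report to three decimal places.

T̂ = ρX + (1 − ρ)μ  ⇒  T̂ − μ = ρ(X − μ)
ρ = (T̂ − μ)/(X − μ) = (15.3000 − 10.8) / (18.0 − 10.8) = 4.5000 / 7.2 = 0.62500

0.625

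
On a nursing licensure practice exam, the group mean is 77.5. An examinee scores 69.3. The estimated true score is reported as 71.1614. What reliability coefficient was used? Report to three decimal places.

0.773

T̂ = ρX + (1 − ρ)μ  ⇒  T̂ − μ = ρ(X − μ)
ρ = (T̂ − μ)/(X − μ) = (71.1614 − 77.5) / (69.3 − 77.5) = -6.3386 / -8.2 = 0.77300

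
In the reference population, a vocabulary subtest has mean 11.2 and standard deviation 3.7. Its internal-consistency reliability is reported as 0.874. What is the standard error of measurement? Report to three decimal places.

SEM = SD · √(1 − ρ) = 3.7 × √0.126 = 3.7 × 0.3550 = 1.3134

1.313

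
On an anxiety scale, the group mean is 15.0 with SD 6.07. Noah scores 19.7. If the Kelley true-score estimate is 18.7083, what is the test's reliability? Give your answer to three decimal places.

0.789

T̂ = ρX + (1 − ρ)μ  ⇒  T̂ − μ = ρ(X − μ)
ρ = (T̂ − μ)/(X − μ) = (18.7083 − 15.0) / (19.7 − 15.0) = 3.7083 / 4.7 = 0.78900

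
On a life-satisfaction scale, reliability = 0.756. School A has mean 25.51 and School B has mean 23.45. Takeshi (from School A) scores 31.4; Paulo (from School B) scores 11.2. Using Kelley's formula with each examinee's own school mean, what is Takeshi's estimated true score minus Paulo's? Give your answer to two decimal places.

15.77

T̂_Takeshi = 0.756(31.4) + 0.244(25.51) = 29.9628
T̂_Paulo = 0.756(11.2) + 0.244(23.45) = 14.1890
Difference = 29.9628 − 14.1890 = 15.7738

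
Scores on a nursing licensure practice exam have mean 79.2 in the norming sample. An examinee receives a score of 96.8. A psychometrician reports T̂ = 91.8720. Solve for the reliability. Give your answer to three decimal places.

T̂ = ρX + (1 − ρ)μ  ⇒  T̂ − μ = ρ(X − μ)
ρ = (T̂ − μ)/(X − μ) = (91.8720 − 79.2) / (96.8 − 79.2) = 12.6720 / 17.6 = 0.72000

0.720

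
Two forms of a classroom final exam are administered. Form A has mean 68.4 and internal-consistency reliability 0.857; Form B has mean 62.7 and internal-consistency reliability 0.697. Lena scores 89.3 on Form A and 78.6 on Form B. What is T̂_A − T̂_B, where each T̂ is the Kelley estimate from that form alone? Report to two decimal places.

T̂_A = 0.857(89.3) + 0.143(68.4) = 86.3113
T̂_B = 0.697(78.6) + 0.303(62.7) = 73.7823
T̂_A − T̂_B = 12.5290

12.53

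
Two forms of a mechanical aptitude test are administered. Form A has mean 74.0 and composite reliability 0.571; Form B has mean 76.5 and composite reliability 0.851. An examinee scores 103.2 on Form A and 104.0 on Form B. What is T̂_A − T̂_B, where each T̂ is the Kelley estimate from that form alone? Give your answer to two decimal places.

T̂_A = 0.571(103.2) + 0.429(74.0) = 90.6732
T̂_B = 0.851(104.0) + 0.149(76.5) = 99.9025
T̂_A − T̂_B = -9.2293

-9.23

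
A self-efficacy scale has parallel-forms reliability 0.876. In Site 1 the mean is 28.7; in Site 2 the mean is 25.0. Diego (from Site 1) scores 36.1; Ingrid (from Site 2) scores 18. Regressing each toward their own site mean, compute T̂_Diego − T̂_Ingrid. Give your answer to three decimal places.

16.314

T̂_Diego = 0.876(36.1) + 0.124(28.7) = 35.18240
T̂_Ingrid = 0.876(18) + 0.124(25.0) = 18.86800
Difference = 35.18240 − 18.86800 = 16.31440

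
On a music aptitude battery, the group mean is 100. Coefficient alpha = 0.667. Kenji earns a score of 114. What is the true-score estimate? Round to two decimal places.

109.34

T̂ = 0.667(114) + 0.333(100) = 76.038 + 33.300 = 109.338 → 109.34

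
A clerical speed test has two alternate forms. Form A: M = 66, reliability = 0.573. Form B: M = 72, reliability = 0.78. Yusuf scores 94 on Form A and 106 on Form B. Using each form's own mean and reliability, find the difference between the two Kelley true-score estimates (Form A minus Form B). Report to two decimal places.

-16.48

T̂_A = 0.573(94) + 0.427(66) = 82.0440
T̂_B = 0.78(106) + 0.22(72) = 98.5200
T̂_A − T̂_B = -16.4760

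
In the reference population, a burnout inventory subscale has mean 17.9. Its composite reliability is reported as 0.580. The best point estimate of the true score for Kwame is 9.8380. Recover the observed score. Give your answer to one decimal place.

4.0

T̂ = ρX + (1 − ρ)μ  ⇒  X = (T̂ − (1 − ρ)μ) / ρ
X = (9.8380 − 0.420 × 17.9) / 0.580 = (9.8380 − 7.5180) / 0.580 = 2.3200 / 0.580 = 4.000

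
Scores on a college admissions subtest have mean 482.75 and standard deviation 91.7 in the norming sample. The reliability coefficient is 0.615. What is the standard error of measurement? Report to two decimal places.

SEM = SD · √(1 − ρ) = 91.7 × √0.385 = 91.7 × 0.6205 = 56.898

56.90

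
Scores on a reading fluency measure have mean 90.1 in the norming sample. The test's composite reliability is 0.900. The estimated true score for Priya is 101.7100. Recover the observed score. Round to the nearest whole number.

103

T̂ = ρX + (1 − ρ)μ  ⇒  X = (T̂ − (1 − ρ)μ) / ρ
X = (101.7100 − 0.100 × 90.1) / 0.900 = (101.7100 − 9.0100) / 0.900 = 92.7000 / 0.900 = 103.00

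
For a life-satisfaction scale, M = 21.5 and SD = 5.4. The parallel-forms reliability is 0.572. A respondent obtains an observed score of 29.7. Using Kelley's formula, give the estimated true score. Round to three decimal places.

26.190

T̂ = ρX + (1 − ρ)μ
  = 0.572 × 29.7 + 0.428 × 21.5
  = 16.9884 + 9.2020
  = 26.1904
  ≈ 26.190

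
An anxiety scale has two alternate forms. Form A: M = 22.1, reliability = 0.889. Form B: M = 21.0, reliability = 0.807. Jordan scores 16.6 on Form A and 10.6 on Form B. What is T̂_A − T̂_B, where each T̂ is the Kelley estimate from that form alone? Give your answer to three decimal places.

T̂_A = 0.889(16.6) + 0.111(22.1) = 17.21050
T̂_B = 0.807(10.6) + 0.193(21.0) = 12.60720
T̂_A − T̂_B = 4.60330

4.603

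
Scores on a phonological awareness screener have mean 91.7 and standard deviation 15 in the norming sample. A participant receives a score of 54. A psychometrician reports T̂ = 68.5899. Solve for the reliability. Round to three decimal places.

0.613

T̂ = ρX + (1 − ρ)μ  ⇒  T̂ − μ = ρ(X − μ)
ρ = (T̂ − μ)/(X − μ) = (68.5899 − 91.7) / (54 − 91.7) = -23.1101 / -37.7 = 0.61300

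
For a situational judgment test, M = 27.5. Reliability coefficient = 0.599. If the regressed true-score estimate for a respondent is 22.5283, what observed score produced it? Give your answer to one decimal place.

19.2

T̂ = ρX + (1 − ρ)μ  ⇒  X = (T̂ − (1 − ρ)μ) / ρ
X = (22.5283 − 0.401 × 27.5) / 0.599 = (22.5283 − 11.0275) / 0.599 = 11.5008 / 0.599 = 19.200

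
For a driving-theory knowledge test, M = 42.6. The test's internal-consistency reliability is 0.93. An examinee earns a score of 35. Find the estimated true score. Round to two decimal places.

35.53

T̂ = ρX + (1 − ρ)μ
  = 0.93 × 35 + 0.07 × 42.6
  = 32.55 + 2.982
  = 35.532
  ≈ 35.53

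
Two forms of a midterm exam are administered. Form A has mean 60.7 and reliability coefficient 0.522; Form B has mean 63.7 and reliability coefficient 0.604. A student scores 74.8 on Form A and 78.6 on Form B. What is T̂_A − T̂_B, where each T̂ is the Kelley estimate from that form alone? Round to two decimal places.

T̂_A = 0.522(74.8) + 0.478(60.7) = 68.0602
T̂_B = 0.604(78.6) + 0.396(63.7) = 72.6996
T̂_A − T̂_B = -4.6394

-4.64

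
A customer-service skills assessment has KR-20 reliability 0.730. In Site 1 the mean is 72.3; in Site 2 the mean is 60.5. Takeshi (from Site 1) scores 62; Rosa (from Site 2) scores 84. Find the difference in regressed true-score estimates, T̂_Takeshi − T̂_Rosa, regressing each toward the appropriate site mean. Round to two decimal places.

T̂_Takeshi = 0.730(62) + 0.270(72.3) = 64.7810
T̂_Rosa = 0.730(84) + 0.270(60.5) = 77.6550
Difference = 64.7810 − 77.6550 = -12.8740

-12.87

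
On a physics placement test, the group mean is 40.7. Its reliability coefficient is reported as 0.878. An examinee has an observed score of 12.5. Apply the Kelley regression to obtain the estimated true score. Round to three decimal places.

T̂ = ρX + (1 − ρ)μ
  = 0.878 × 12.5 + 0.122 × 40.7
  = 10.9750 + 4.9654
  = 15.9404
  ≈ 15.940

15.940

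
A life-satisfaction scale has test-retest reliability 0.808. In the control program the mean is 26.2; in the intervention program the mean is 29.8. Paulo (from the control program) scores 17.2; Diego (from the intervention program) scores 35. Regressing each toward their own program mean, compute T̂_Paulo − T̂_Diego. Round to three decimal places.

T̂_Paulo = 0.808(17.2) + 0.192(26.2) = 18.92800
T̂_Diego = 0.808(35) + 0.192(29.8) = 34.00160
Difference = 18.92800 − 34.00160 = -15.07360

-15.074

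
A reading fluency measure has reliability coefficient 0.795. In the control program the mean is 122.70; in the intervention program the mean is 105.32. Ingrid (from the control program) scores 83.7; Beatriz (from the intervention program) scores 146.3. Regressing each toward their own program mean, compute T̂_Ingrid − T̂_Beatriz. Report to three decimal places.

-46.204

T̂_Ingrid = 0.795(83.7) + 0.205(122.70) = 91.69500
T̂_Beatriz = 0.795(146.3) + 0.205(105.32) = 137.89910
Difference = 91.69500 − 137.89910 = -46.20410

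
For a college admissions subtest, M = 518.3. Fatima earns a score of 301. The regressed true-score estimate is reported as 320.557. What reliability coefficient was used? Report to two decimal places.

T̂ = ρX + (1 − ρ)μ  ⇒  T̂ − μ = ρ(X − μ)
ρ = (T̂ − μ)/(X − μ) = (320.557 − 518.3) / (301 − 518.3) = -197.743 / -217.3 = 0.9100

0.91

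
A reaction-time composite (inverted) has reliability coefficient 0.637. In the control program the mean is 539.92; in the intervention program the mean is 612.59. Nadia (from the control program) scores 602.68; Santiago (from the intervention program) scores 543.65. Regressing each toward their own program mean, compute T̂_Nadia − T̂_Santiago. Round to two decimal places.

11.22

T̂_Nadia = 0.637(602.68) + 0.363(539.92) = 579.8981
T̂_Santiago = 0.637(543.65) + 0.363(612.59) = 568.6752
Difference = 579.8981 − 568.6752 = 11.2229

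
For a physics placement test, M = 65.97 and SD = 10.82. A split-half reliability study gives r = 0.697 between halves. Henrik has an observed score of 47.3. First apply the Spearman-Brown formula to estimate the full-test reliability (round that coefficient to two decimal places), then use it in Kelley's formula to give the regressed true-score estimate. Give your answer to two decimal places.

50.66

Spearman-Brown: ρ = 2r/(1 + r) = 2(0.697)/(1 + 0.697) = 1.3940/1.697 = 0.8214 → 0.82
Weight the observed score by reliability and the mean by (1 − reliability): T̂ = 0.82·47.3 + 0.18·65.97 = 38.786 + 11.8746 = 50.661.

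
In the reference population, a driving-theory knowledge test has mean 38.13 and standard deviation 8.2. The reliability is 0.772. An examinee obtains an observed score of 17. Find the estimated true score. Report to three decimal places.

Regress the observed score toward the mean by the unreliability: T̂ = 0.772·17 + 0.228·38.13 = 13.124 + 8.69364 = 21.8176.

21.818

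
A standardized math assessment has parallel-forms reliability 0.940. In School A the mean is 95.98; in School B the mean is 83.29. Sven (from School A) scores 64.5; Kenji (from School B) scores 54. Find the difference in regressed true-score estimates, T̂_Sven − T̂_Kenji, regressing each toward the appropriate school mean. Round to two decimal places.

T̂_Sven = 0.940(64.5) + 0.060(95.98) = 66.3888
T̂_Kenji = 0.940(54) + 0.060(83.29) = 55.7574
Difference = 66.3888 − 55.7574 = 10.6314

10.63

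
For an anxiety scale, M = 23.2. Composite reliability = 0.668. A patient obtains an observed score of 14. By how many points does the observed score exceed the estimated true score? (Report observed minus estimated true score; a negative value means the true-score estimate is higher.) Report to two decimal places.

-3.05

T̂ = 0.668(14) + 0.332(23.2) = 9.352 + 7.7024 = 17.0544 → 17.054
X − T̂ = 14 − 17.054 = -3.054 → -3.05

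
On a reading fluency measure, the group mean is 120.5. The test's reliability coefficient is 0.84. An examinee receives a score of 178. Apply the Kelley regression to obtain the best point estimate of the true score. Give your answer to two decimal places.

T̂ = 0.84(178) + 0.16(120.5) = 149.52 + 19.280 = 168.800 → 168.80

168.80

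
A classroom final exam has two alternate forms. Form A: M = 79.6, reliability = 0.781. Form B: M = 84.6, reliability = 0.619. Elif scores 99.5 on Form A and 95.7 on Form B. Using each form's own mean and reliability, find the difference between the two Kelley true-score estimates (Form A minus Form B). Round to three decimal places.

T̂_A = 0.781(99.5) + 0.219(79.6) = 95.14190
T̂_B = 0.619(95.7) + 0.381(84.6) = 91.47090
T̂_A − T̂_B = 3.67100

3.671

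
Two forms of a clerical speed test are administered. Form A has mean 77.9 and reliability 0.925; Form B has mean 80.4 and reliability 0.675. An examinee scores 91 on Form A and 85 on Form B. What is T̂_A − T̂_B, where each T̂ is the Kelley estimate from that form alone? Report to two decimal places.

T̂_A = 0.925(91) + 0.075(77.9) = 90.0175
T̂_B = 0.675(85) + 0.325(80.4) = 83.5050
T̂_A − T̂_B = 6.5125

6.51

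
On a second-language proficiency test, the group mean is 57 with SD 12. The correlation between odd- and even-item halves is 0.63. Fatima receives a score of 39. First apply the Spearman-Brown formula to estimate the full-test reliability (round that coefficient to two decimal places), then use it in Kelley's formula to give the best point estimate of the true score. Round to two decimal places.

43.14

Spearman-Brown: ρ = 2r/(1 + r) = 2(0.63)/(1 + 0.63) = 1.260/1.63 = 0.7730 → 0.77
Weight the observed score by reliability and the mean by (1 − reliability): T̂ = 0.77·39 + 0.23·57 = 30.03 + 13.11 = 43.140.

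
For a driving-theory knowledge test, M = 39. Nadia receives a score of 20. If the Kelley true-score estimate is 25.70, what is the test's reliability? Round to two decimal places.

T̂ = ρX + (1 − ρ)μ  ⇒  T̂ − μ = ρ(X − μ)
ρ = (T̂ − μ)/(X − μ) = (25.70 − 39) / (20 − 39) = -13.30 / -19.0 = 0.7000

0.70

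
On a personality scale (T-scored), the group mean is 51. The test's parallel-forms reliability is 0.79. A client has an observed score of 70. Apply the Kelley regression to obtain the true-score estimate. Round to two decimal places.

Regress the observed score toward the mean by the unreliability: T̂ = 0.79·70 + 0.21·51 = 55.30 + 10.71 = 66.010.

66.01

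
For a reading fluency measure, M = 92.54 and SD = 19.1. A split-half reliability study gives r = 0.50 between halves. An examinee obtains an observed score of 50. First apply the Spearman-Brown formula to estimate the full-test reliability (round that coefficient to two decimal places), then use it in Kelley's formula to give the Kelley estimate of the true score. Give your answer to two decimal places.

Spearman-Brown: ρ = 2r/(1 + r) = 2(0.50)/(1 + 0.50) = 1.000/1.50 = 0.6667 → 0.67
T̂ = 0.67(50) + 0.33(92.54) = 33.50 + 30.5382 = 64.038 → 64.04

64.04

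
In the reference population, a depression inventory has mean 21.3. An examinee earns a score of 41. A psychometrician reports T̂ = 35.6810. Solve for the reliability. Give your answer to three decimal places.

T̂ = ρX + (1 − ρ)μ  ⇒  T̂ − μ = ρ(X − μ)
ρ = (T̂ − μ)/(X − μ) = (35.6810 − 21.3) / (41 − 21.3) = 14.3810 / 19.7 = 0.73000

0.730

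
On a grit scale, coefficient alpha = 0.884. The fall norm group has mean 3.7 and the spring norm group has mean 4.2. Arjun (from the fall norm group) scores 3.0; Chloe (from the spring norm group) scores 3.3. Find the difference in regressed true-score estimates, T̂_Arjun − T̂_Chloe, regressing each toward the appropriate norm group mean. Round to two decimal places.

T̂_Arjun = 0.884(3.0) + 0.116(3.7) = 3.0812
T̂_Chloe = 0.884(3.3) + 0.116(4.2) = 3.4044
Difference = 3.0812 − 3.4044 = -0.3232

-0.32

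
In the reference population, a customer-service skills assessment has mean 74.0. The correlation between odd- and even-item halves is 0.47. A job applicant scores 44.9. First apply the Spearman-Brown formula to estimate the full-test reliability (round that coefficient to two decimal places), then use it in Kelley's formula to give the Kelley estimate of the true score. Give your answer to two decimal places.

Spearman-Brown: ρ = 2r/(1 + r) = 2(0.47)/(1 + 0.47) = 0.940/1.47 = 0.6395 → 0.64
Kelley's formula gives T̂ = 0.64·44.9 + 0.36·74.0 = 28.736 + 26.640 = 55.376.

55.38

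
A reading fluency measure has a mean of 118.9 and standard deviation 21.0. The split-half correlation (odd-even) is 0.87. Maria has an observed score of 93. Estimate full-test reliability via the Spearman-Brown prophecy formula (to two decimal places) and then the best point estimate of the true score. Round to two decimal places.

94.81

Spearman-Brown: ρ = 2r/(1 + r) = 2(0.87)/(1 + 0.87) = 1.740/1.87 = 0.9305 → 0.93
Kelley's formula gives T̂ = 0.93·93 + 0.07·118.9 = 86.49 + 8.323 = 94.813.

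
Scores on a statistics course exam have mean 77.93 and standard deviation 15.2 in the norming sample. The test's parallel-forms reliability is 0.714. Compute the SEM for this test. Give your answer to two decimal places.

8.13

SEM = SD · √(1 − ρ) = 15.2 × √0.286 = 15.2 × 0.5348 = 8.129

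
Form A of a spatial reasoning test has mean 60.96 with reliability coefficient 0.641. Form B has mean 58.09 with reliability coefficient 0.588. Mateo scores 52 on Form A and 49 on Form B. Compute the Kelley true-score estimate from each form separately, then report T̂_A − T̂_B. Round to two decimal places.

T̂_A = 0.641(52) + 0.359(60.96) = 55.2166
T̂_B = 0.588(49) + 0.412(58.09) = 52.7451
T̂_A − T̂_B = 2.4716

2.47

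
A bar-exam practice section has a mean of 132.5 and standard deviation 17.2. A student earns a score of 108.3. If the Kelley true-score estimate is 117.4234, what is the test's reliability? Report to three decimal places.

T̂ = ρX + (1 − ρ)μ  ⇒  T̂ − μ = ρ(X − μ)
ρ = (T̂ − μ)/(X − μ) = (117.4234 − 132.5) / (108.3 − 132.5) = -15.0766 / -24.2 = 0.62300

0.623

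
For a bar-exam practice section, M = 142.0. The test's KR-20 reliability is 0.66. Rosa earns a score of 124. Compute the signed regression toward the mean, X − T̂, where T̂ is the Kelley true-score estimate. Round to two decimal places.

T̂ = 0.66(124) + 0.34(142.0) = 81.84 + 48.280 = 130.1200 → 130.120
X − T̂ = 124 − 130.120 = -6.120 → -6.12

-6.12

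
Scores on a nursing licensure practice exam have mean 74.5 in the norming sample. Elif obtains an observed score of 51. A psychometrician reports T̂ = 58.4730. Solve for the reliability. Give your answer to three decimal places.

0.682

T̂ = ρX + (1 − ρ)μ  ⇒  T̂ − μ = ρ(X − μ)
ρ = (T̂ − μ)/(X − μ) = (58.4730 − 74.5) / (51 − 74.5) = -16.0270 / -23.5 = 0.68200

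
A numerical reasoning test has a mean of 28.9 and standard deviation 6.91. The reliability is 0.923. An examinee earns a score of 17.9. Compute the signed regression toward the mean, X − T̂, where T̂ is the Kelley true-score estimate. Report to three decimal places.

-0.847

Kelley's formula gives T̂ = 0.923·17.9 + 0.077·28.9 = 16.5217 + 2.2253 = 18.74700.
X − T̂ = 17.9 − 18.7470 = -0.8470 → -0.847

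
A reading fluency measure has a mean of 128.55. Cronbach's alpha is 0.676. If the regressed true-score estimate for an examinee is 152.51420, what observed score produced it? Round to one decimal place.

164.0

T̂ = ρX + (1 − ρ)μ  ⇒  X = (T̂ − (1 − ρ)μ) / ρ
X = (152.51420 − 0.324 × 128.55) / 0.676 = (152.51420 − 41.65020) / 0.676 = 110.86400 / 0.676 = 164.000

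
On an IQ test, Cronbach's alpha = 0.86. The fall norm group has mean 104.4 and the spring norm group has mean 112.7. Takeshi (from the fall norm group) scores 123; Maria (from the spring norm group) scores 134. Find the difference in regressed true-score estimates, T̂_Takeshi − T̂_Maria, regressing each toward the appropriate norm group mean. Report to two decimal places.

-10.62

T̂_Takeshi = 0.86(123) + 0.14(104.4) = 120.3960
T̂_Maria = 0.86(134) + 0.14(112.7) = 131.0180
Difference = 120.3960 − 131.0180 = -10.6220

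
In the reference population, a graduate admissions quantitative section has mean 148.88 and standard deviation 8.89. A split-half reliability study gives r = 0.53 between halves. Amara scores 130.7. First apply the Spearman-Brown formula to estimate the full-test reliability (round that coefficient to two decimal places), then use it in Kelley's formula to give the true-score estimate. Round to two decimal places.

Spearman-Brown: ρ = 2r/(1 + r) = 2(0.53)/(1 + 0.53) = 1.060/1.53 = 0.6928 → 0.69
T̂ = ρX + (1 − ρ)μ
  = 0.69 × 130.7 + 0.31 × 148.88
  = 90.183 + 46.1528
  = 136.336
  ≈ 136.34

136.34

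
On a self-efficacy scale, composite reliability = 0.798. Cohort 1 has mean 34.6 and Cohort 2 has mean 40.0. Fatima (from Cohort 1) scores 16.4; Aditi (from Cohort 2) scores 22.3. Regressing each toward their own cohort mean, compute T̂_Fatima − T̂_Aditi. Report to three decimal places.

T̂_Fatima = 0.798(16.4) + 0.202(34.6) = 20.07640
T̂_Aditi = 0.798(22.3) + 0.202(40.0) = 25.87540
Difference = 20.07640 − 25.87540 = -5.79900

-5.799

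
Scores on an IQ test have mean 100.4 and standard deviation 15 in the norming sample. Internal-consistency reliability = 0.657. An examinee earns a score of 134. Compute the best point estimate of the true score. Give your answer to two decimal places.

Weight the observed score by reliability and the mean by (1 − reliability): T̂ = 0.657·134 + 0.343·100.4 = 88.038 + 34.4372 = 122.475.

122.48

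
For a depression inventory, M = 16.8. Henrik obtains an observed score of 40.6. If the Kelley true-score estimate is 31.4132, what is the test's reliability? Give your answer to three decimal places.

T̂ = ρX + (1 − ρ)μ  ⇒  T̂ − μ = ρ(X − μ)
ρ = (T̂ − μ)/(X − μ) = (31.4132 − 16.8) / (40.6 − 16.8) = 14.6132 / 23.8 = 0.61400

0.614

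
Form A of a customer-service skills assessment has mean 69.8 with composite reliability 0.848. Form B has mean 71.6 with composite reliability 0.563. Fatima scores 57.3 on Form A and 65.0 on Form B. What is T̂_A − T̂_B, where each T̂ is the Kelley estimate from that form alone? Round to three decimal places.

T̂_A = 0.848(57.3) + 0.152(69.8) = 59.20000
T̂_B = 0.563(65.0) + 0.437(71.6) = 67.88420
T̂_A − T̂_B = -8.68420

-8.684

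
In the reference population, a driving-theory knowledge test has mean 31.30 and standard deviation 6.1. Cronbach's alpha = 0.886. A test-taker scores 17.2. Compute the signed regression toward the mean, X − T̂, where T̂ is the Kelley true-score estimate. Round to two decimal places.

-1.61

Weight the observed score by reliability and the mean by (1 − reliability): T̂ = 0.886·17.2 + 0.114·31.30 = 15.2392 + 3.56820 = 18.8074.
X − T̂ = 17.2 − 18.807 = -1.607 → -1.61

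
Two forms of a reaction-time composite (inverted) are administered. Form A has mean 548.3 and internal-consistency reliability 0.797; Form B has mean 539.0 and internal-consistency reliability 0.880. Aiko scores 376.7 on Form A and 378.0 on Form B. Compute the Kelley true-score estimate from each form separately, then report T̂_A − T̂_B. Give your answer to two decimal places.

14.21

T̂_A = 0.797(376.7) + 0.203(548.3) = 411.5348
T̂_B = 0.880(378.0) + 0.120(539.0) = 397.3200
T̂_A − T̂_B = 14.2148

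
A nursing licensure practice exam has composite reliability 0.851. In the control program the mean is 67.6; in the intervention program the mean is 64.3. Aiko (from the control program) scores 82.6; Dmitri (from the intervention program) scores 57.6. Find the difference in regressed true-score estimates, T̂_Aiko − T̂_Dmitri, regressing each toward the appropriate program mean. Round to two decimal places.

21.77

T̂_Aiko = 0.851(82.6) + 0.149(67.6) = 80.3650
T̂_Dmitri = 0.851(57.6) + 0.149(64.3) = 58.5983
Difference = 80.3650 − 58.5983 = 21.7667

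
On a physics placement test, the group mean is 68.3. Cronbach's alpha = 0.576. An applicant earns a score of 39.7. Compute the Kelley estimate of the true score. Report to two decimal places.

Kelley's formula gives T̂ = 0.576·39.7 + 0.424·68.3 = 22.8672 + 28.9592 = 51.826.

51.83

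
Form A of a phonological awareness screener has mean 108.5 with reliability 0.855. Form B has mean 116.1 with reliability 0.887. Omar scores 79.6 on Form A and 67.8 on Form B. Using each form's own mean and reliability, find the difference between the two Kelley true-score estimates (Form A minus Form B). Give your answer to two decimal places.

T̂_A = 0.855(79.6) + 0.145(108.5) = 83.7905
T̂_B = 0.887(67.8) + 0.113(116.1) = 73.2579
T̂_A − T̂_B = 10.5326

10.53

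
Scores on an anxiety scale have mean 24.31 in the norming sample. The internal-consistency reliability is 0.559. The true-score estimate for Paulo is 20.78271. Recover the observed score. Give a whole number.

18

T̂ = ρX + (1 − ρ)μ  ⇒  X = (T̂ − (1 − ρ)μ) / ρ
X = (20.78271 − 0.441 × 24.31) / 0.559 = (20.78271 − 10.72071) / 0.559 = 10.06200 / 0.559 = 18.00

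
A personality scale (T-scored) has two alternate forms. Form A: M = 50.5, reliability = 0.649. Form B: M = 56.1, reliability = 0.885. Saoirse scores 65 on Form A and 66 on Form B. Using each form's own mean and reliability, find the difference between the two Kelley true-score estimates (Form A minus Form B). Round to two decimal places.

T̂_A = 0.649(65) + 0.351(50.5) = 59.9105
T̂_B = 0.885(66) + 0.115(56.1) = 64.8615
T̂_A − T̂_B = -4.9510

-4.95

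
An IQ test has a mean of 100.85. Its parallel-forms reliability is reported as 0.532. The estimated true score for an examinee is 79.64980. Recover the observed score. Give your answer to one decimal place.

T̂ = ρX + (1 − ρ)μ  ⇒  X = (T̂ − (1 − ρ)μ) / ρ
X = (79.64980 − 0.468 × 100.85) / 0.532 = (79.64980 − 47.19780) / 0.532 = 32.45200 / 0.532 = 61.000

61.0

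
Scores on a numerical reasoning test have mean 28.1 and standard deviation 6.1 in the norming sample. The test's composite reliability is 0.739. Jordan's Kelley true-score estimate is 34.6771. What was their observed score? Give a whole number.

T̂ = ρX + (1 − ρ)μ  ⇒  X = (T̂ − (1 − ρ)μ) / ρ
X = (34.6771 − 0.261 × 28.1) / 0.739 = (34.6771 − 7.3341) / 0.739 = 27.3430 / 0.739 = 37.00

37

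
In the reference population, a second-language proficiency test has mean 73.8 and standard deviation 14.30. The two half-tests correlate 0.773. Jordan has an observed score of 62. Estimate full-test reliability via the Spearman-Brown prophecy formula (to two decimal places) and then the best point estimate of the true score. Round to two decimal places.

63.53

Spearman-Brown: ρ = 2r/(1 + r) = 2(0.773)/(1 + 0.773) = 1.5460/1.773 = 0.8720 → 0.87
Kelley's formula gives T̂ = 0.87·62 + 0.13·73.8 = 53.94 + 9.594 = 63.534.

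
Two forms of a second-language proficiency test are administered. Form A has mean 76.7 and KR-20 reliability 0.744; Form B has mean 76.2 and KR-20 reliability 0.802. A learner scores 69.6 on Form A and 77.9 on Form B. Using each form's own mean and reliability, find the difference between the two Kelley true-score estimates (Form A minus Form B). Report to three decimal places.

-6.146

T̂_A = 0.744(69.6) + 0.256(76.7) = 71.41760
T̂_B = 0.802(77.9) + 0.198(76.2) = 77.56340
T̂_A − T̂_B = -6.14580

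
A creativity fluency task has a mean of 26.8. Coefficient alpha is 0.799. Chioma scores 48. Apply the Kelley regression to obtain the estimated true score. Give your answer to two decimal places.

43.74

T̂ = 0.799(48) + 0.201(26.8) = 38.352 + 5.3868 = 43.739 → 43.74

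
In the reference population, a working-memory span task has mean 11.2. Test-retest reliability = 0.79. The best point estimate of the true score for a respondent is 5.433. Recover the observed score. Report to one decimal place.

T̂ = ρX + (1 − ρ)μ  ⇒  X = (T̂ − (1 − ρ)μ) / ρ
X = (5.433 − 0.21 × 11.2) / 0.79 = (5.433 − 2.352) / 0.79 = 3.081 / 0.79 = 3.900

3.9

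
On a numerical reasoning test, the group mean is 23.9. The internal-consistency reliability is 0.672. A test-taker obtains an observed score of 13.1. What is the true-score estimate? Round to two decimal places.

Weight the observed score by reliability and the mean by (1 − reliability): T̂ = 0.672·13.1 + 0.328·23.9 = 8.8032 + 7.8392 = 16.642.

16.64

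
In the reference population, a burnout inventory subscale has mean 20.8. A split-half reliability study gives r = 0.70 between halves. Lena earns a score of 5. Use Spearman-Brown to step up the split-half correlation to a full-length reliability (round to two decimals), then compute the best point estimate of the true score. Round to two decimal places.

Spearman-Brown: ρ = 2r/(1 + r) = 2(0.70)/(1 + 0.70) = 1.400/1.70 = 0.8235 → 0.82
T̂ = ρX + (1 − ρ)μ
  = 0.82 × 5 + 0.18 × 20.8
  = 4.10 + 3.744
  = 7.844
  ≈ 7.84

7.84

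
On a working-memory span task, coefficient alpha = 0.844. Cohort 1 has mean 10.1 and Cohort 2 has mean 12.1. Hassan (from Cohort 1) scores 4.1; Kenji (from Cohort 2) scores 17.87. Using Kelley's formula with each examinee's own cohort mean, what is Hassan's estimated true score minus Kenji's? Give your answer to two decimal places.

-11.93

T̂_Hassan = 0.844(4.1) + 0.156(10.1) = 5.0360
T̂_Kenji = 0.844(17.87) + 0.156(12.1) = 16.9699
Difference = 5.0360 − 16.9699 = -11.9339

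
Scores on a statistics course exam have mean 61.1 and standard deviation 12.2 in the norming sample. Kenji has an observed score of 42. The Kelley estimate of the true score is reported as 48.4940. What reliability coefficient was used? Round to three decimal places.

T̂ = ρX + (1 − ρ)μ  ⇒  T̂ − μ = ρ(X − μ)
ρ = (T̂ − μ)/(X − μ) = (48.4940 − 61.1) / (42 − 61.1) = -12.6060 / -19.1 = 0.66000

0.660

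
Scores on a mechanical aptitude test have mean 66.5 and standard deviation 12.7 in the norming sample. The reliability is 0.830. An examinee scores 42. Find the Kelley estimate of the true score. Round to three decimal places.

T̂ = ρX + (1 − ρ)μ
  = 0.830 × 42 + 0.170 × 66.5
  = 34.860 + 11.3050
  = 46.1650
  ≈ 46.165

46.165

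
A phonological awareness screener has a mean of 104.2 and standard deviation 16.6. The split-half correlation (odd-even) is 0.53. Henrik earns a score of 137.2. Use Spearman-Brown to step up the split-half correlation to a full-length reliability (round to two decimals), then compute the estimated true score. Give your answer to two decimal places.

Spearman-Brown: ρ = 2r/(1 + r) = 2(0.53)/(1 + 0.53) = 1.060/1.53 = 0.6928 → 0.69
Weight the observed score by reliability and the mean by (1 − reliability): T̂ = 0.69·137.2 + 0.31·104.2 = 94.668 + 32.302 = 126.970.

126.97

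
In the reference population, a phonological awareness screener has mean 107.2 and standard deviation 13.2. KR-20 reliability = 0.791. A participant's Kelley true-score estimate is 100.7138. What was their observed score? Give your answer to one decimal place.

99.0

T̂ = ρX + (1 − ρ)μ  ⇒  X = (T̂ − (1 − ρ)μ) / ρ
X = (100.7138 − 0.209 × 107.2) / 0.791 = (100.7138 − 22.4048) / 0.791 = 78.3090 / 0.791 = 99.000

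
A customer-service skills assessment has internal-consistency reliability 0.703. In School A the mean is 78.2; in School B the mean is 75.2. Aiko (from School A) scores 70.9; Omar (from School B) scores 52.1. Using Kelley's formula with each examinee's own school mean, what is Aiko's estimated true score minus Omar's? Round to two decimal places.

T̂_Aiko = 0.703(70.9) + 0.297(78.2) = 73.0681
T̂_Omar = 0.703(52.1) + 0.297(75.2) = 58.9607
Difference = 73.0681 − 58.9607 = 14.1074

14.11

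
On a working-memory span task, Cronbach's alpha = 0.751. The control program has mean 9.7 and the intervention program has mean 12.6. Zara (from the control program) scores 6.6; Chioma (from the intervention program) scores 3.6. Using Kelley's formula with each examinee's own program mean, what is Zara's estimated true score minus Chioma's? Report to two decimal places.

1.53

T̂_Zara = 0.751(6.6) + 0.249(9.7) = 7.3719
T̂_Chioma = 0.751(3.6) + 0.249(12.6) = 5.8410
Difference = 7.3719 − 5.8410 = 1.5309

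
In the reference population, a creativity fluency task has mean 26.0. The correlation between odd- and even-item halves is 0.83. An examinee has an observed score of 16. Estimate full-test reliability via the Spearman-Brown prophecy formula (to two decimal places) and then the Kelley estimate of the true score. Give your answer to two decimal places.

16.90

Spearman-Brown: ρ = 2r/(1 + r) = 2(0.83)/(1 + 0.83) = 1.660/1.83 = 0.9071 → 0.91
Regress the observed score toward the mean by the unreliability: T̂ = 0.91·16 + 0.09·26.0 = 14.56 + 2.340 = 16.900.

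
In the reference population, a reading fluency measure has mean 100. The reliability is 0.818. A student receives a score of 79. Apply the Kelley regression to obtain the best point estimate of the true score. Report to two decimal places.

82.82

T̂ = ρX + (1 − ρ)μ
  = 0.818 × 79 + 0.182 × 100
  = 64.622 + 18.200
  = 82.822
  ≈ 82.82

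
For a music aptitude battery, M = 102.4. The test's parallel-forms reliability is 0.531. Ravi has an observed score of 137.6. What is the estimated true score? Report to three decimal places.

T̂ = 0.531(137.6) + 0.469(102.4) = 73.0656 + 48.0256 = 121.0912 → 121.091

121.091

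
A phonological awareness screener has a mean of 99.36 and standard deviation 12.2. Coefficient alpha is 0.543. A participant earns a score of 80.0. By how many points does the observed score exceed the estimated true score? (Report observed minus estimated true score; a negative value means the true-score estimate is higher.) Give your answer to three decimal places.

-8.848

T̂ = 0.543(80.0) + 0.457(99.36) = 43.4400 + 45.40752 = 88.84752 → 88.8475
X − T̂ = 80.0 − 88.8475 = -8.8475 → -8.848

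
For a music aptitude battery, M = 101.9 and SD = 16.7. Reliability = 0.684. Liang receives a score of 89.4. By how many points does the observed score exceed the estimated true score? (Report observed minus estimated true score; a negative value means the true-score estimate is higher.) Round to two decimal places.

Regress the observed score toward the mean by the unreliability: T̂ = 0.684·89.4 + 0.316·101.9 = 61.1496 + 32.2004 = 93.3500.
X − T̂ = 89.4 − 93.350 = -3.950 → -3.95

-3.95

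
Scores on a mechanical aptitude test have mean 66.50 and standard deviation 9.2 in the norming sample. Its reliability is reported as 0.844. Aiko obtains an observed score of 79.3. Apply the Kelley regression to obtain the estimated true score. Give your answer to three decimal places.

T̂ = 0.844(79.3) + 0.156(66.50) = 66.9292 + 10.37400 = 77.3032 → 77.303

77.303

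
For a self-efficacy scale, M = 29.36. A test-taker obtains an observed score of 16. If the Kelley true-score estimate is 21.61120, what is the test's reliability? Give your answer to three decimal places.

T̂ = ρX + (1 − ρ)μ  ⇒  T̂ − μ = ρ(X − μ)
ρ = (T̂ − μ)/(X − μ) = (21.61120 − 29.36) / (16 − 29.36) = -7.74880 / -13.36 = 0.58000

0.580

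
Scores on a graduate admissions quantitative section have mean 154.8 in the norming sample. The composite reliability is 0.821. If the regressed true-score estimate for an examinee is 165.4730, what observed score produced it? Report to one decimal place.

T̂ = ρX + (1 − ρ)μ  ⇒  X = (T̂ − (1 − ρ)μ) / ρ
X = (165.4730 − 0.179 × 154.8) / 0.821 = (165.4730 − 27.7092) / 0.821 = 137.7638 / 0.821 = 167.800

167.8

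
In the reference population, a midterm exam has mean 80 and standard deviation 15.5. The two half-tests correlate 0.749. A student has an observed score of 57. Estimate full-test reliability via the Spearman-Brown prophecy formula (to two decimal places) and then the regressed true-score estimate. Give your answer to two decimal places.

Spearman-Brown: ρ = 2r/(1 + r) = 2(0.749)/(1 + 0.749) = 1.4980/1.749 = 0.8565 → 0.86
Weight the observed score by reliability and the mean by (1 − reliability): T̂ = 0.86·57 + 0.14·80 = 49.02 + 11.20 = 60.220.

60.22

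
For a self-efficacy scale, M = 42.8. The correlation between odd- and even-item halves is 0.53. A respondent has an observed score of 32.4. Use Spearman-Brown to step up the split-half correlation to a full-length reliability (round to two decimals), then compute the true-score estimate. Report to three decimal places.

Spearman-Brown: ρ = 2r/(1 + r) = 2(0.53)/(1 + 0.53) = 1.060/1.53 = 0.6928 → 0.69
T̂ = ρX + (1 − ρ)μ
  = 0.69 × 32.4 + 0.31 × 42.8
  = 22.356 + 13.268
  = 35.6240
  ≈ 35.624

35.624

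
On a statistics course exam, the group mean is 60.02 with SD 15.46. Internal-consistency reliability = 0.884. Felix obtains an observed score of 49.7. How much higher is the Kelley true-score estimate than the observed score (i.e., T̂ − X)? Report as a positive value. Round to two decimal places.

1.20

T̂ = ρX + (1 − ρ)μ
  = 0.884 × 49.7 + 0.116 × 60.02
  = 43.9348 + 6.96232
  = 50.8971
  ≈ 50.897
T̂ − X = 50.897 − 49.7 = 1.197 → 1.20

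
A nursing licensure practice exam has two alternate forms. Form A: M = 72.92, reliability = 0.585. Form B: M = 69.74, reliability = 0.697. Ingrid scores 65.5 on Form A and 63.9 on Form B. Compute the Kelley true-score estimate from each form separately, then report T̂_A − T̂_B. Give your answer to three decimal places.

2.910

T̂_A = 0.585(65.5) + 0.415(72.92) = 68.57930
T̂_B = 0.697(63.9) + 0.303(69.74) = 65.66952
T̂_A − T̂_B = 2.90978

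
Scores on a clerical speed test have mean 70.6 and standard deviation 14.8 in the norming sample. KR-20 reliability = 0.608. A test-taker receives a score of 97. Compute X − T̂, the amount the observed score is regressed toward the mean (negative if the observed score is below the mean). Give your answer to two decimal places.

10.35

T̂ = ρX + (1 − ρ)μ
  = 0.608 × 97 + 0.392 × 70.6
  = 58.976 + 27.6752
  = 86.6512
  ≈ 86.651
X − T̂ = 97 − 86.651 = 10.349 → 10.35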